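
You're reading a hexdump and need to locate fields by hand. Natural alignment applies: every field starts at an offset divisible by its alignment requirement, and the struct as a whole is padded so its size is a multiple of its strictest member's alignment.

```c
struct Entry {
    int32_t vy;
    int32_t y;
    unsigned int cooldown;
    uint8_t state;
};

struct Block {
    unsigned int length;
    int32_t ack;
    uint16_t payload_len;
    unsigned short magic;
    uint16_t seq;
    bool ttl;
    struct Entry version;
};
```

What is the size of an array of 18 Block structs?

576

Entry: vy at 0 (size 4, align 4) → ends 4; y at 4 (size 4, align 4) → ends 8; cooldown at 8 (size 4, align 4) → ends 12; state at 12 (size 1, align 1) → ends 13; tail pad 3 to reach multiple of 4; total 16 bytes, alignment 4
length at 0 (size 4, align 4) → ends 4
ack at 4 (size 4, align 4) → ends 8
payload_len at 8 (size 2, align 2) → ends 10
magic at 10 (size 2, align 2) → ends 12
seq at 12 (size 2, align 2) → ends 14
ttl at 14 (size 1, align 1) → ends 15
pad 1 to align 4 for version
version at 16 (size 16, align 4) → ends 32
total 32 bytes, alignment 4
array of 18: 18 × 32 = 576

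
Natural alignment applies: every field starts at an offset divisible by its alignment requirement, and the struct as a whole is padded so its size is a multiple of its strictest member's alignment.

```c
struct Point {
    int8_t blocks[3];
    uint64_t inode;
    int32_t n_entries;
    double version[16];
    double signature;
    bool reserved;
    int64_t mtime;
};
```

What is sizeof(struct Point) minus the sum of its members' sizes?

16

@0: blocks [3B, align 1] → 3
+5 pad (align 8)
@8: inode [8B, align 8] → 16
@16: n_entries [4B, align 4] → 20
+4 pad (align 8)
@24: version [128B, align 8] → 152
@152: signature [8B, align 8] → 160
@160: reserved [1B, align 1] → 161
+7 pad (align 8)
@168: mtime [8B, align 8] → 176
size 176, align 8
data bytes 160, size 176 → padding 16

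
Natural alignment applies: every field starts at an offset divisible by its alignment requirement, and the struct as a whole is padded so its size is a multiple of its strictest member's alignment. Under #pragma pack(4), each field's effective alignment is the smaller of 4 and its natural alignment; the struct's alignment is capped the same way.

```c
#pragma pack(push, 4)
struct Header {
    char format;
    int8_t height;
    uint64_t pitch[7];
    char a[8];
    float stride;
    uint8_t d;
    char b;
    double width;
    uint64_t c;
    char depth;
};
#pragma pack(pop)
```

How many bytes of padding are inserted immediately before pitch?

2

format at 0 (size 1, align 1) → ends 1
height at 1 (size 1, align 1) → ends 2
pad 2 to align 4 for pitch
pitch at 4 (size 56, align 4) → ends 60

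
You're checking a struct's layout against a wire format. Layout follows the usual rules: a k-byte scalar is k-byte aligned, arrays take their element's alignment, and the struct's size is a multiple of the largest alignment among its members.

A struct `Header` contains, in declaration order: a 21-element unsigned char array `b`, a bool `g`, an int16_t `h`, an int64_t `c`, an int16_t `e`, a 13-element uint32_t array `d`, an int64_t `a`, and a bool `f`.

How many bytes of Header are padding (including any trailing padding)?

9

b at 0 (size 21, align 1) → ends 21
g at 21 (size 1, align 1) → ends 22
h at 22 (size 2, align 2) → ends 24
c at 24 (size 8, align 8) → ends 32
e at 32 (size 2, align 2) → ends 34
pad 2 to align 4 for d
d at 36 (size 52, align 4) → ends 88
a at 88 (size 8, align 8) → ends 96
f at 96 (size 1, align 1) → ends 97
tail pad 7 to reach multiple of 8
total 104 bytes, alignment 8
data bytes 95, size 104 → padding 9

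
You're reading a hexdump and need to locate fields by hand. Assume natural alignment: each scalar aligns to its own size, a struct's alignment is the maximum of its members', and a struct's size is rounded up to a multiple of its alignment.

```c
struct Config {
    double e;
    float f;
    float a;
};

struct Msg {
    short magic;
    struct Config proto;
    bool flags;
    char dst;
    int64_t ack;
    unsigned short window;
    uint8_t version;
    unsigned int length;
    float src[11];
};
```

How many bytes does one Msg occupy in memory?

Config: 0..8  e  (8B, 8-aligned); 8..12  f  (4B, 4-aligned); 12..16  a  (4B, 4-aligned); sizeof = 16, alignof = 8
0..2  magic  (2B, 2-aligned)
2..8  -- padding (6B)
8..24  proto  (16B, 8-aligned)
24..25  flags  (1B, 1-aligned)
25..26  dst  (1B, 1-aligned)
26..32  -- padding (6B)
32..40  ack  (8B, 8-aligned)
40..42  window  (2B, 2-aligned)
42..43  version  (1B, 1-aligned)
43..44  -- padding (1B)
44..48  length  (4B, 4-aligned)
48..92  src  (44B, 4-aligned)
92..96  -- tail padding (4B)
sizeof = 96, alignof = 8

96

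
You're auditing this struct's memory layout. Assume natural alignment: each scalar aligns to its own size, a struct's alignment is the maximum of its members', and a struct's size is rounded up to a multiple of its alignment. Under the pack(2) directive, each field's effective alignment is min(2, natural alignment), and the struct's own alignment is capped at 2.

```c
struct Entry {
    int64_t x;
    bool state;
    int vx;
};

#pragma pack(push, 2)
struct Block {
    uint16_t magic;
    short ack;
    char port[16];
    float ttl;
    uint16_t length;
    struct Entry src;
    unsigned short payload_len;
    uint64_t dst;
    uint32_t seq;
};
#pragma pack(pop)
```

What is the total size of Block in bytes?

Entry: @0: x [8B, align 8] → 8; @8: state [1B, align 1] → 9; +3 pad (align 4); @12: vx [4B, align 4] → 16; size 16, align 8
@0: magic [2B, align 2] → 2
@2: ack [2B, align 2] → 4
@4: port [16B, align 1] → 20
@20: ttl [4B, align 2] → 24
@24: length [2B, align 2] → 26
@26: src [16B, align 2] → 42
@42: payload_len [2B, align 2] → 44
@44: dst [8B, align 2] → 52
@52: seq [4B, align 2] → 56
size 56, align 2

56 bytes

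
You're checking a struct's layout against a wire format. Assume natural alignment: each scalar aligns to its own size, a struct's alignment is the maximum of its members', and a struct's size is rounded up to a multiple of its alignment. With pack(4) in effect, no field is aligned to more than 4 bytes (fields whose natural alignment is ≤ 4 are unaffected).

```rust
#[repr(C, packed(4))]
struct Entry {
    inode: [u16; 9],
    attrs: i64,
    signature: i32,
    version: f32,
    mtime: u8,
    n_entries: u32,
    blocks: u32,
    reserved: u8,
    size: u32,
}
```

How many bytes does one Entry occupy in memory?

56

0..18  inode  (18B, 2-aligned)
18..20  -- padding (2B)
20..28  attrs  (8B, 4-aligned)
28..32  signature  (4B, 4-aligned)
32..36  version  (4B, 4-aligned)
36..37  mtime  (1B, 1-aligned)
37..40  -- padding (3B)
40..44  n_entries  (4B, 4-aligned)
44..48  blocks  (4B, 4-aligned)
48..49  reserved  (1B, 1-aligned)
49..52  -- padding (3B)
52..56  size  (4B, 4-aligned)
sizeof = 56, alignof = 4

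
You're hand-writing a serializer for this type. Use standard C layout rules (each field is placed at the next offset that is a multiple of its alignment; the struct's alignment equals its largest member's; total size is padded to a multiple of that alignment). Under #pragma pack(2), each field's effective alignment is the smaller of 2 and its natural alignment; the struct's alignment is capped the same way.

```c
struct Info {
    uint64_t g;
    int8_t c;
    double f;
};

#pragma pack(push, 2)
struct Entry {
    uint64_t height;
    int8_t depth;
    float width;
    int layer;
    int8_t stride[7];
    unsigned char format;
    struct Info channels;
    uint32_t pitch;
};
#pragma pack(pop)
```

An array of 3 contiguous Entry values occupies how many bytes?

162

Info: 0..8  g  (8B, 8-aligned); 8..9  c  (1B, 1-aligned); 9..16  -- padding (7B); 16..24  f  (8B, 8-aligned); sizeof = 24, alignof = 8
0..8  height  (8B, 2-aligned)
8..9  depth  (1B, 1-aligned)
9..10  -- padding (1B)
10..14  width  (4B, 2-aligned)
14..18  layer  (4B, 2-aligned)
18..25  stride  (7B, 1-aligned)
25..26  format  (1B, 1-aligned)
26..50  channels  (24B, 2-aligned)
50..54  pitch  (4B, 2-aligned)
sizeof = 54, alignof = 2
array of 3: 3 × 54 = 162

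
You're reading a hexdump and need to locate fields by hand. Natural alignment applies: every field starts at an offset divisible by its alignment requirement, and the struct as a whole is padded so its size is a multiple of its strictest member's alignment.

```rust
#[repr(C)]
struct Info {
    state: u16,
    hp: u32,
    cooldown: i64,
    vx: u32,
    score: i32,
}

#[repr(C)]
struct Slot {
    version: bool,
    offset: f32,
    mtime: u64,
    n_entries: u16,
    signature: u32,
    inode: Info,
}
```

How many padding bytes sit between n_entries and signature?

Info: @0: state [2B, align 2] → 2; +2 pad (align 4); @4: hp [4B, align 4] → 8; @8: cooldown [8B, align 8] → 16; @16: vx [4B, align 4] → 20; @20: score [4B, align 4] → 24; size 24, align 8
@0: version [1B, align 1] → 1
+3 pad (align 4)
@4: offset [4B, align 4] → 8
@8: mtime [8B, align 8] → 16
@16: n_entries [2B, align 2] → 18
+2 pad (align 4)
@20: signature [4B, align 4] → 24

2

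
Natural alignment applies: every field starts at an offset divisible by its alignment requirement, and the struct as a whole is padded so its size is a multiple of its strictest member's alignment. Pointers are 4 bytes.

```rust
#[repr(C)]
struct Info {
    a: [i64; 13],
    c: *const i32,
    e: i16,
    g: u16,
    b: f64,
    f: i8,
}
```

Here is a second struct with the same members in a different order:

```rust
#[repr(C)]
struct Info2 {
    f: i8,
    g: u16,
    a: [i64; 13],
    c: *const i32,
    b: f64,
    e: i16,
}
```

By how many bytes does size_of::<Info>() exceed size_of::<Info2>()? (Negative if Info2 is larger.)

a at 0 (size 104, align 8) → ends 104
c at 104 (size 4, align 4) → ends 108
e at 108 (size 2, align 2) → ends 110
g at 110 (size 2, align 2) → ends 112
b at 112 (size 8, align 8) → ends 120
f at 120 (size 1, align 1) → ends 121
tail pad 7 to reach multiple of 8
total 128 bytes, alignment 8
— Info2 —
f at 0 (size 1, align 1) → ends 1
pad 1 to align 2 for g
g at 2 (size 2, align 2) → ends 4
pad 4 to align 8 for a
a at 8 (size 104, align 8) → ends 112
c at 112 (size 4, align 4) → ends 116
pad 4 to align 8 for b
b at 120 (size 8, align 8) → ends 128
e at 128 (size 2, align 2) → ends 130
tail pad 6 to reach multiple of 8
total 136 bytes, alignment 8
128 − 136 = -8

-8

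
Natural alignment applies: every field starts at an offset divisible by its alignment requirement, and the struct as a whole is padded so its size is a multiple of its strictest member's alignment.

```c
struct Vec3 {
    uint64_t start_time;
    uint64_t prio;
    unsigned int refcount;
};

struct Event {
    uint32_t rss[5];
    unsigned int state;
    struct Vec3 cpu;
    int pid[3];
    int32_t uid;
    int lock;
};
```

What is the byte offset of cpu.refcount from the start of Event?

Vec3: @0: start_time [8B, align 8] → 8; @8: prio [8B, align 8] → 16; @16: refcount [4B, align 4] → 20; +4 tail pad (align 8); size 24, align 8
@0: rss [20B, align 4] → 20
@20: state [4B, align 4] → 24
@24: cpu [24B, align 8] → 48
within Vec3: refcount at 16
24 + 16 = 40

40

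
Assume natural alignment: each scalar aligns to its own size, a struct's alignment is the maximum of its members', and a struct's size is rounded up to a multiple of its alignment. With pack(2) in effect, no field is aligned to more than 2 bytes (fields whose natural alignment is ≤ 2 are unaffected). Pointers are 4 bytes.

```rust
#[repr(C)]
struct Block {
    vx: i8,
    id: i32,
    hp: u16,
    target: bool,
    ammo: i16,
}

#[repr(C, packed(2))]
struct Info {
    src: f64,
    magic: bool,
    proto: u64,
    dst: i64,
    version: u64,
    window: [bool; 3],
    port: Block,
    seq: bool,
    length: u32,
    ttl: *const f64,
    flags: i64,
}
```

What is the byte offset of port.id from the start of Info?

Block: vx at 0 (size 1, align 1) → ends 1; pad 3 to align 4 for id; id at 4 (size 4, align 4) → ends 8; hp at 8 (size 2, align 2) → ends 10; target at 10 (size 1, align 1) → ends 11; pad 1 to align 2 for ammo; ammo at 12 (size 2, align 2) → ends 14; tail pad 2 to reach multiple of 4; total 16 bytes, alignment 4
src at 0 (size 8, align 2) → ends 8
magic at 8 (size 1, align 1) → ends 9
pad 1 to align 2 for proto
proto at 10 (size 8, align 2) → ends 18
dst at 18 (size 8, align 2) → ends 26
version at 26 (size 8, align 2) → ends 34
window at 34 (size 3, align 1) → ends 37
pad 1 to align 2 for port
port at 38 (size 16, align 2) → ends 54
within Block: id at 4
38 + 4 = 42

42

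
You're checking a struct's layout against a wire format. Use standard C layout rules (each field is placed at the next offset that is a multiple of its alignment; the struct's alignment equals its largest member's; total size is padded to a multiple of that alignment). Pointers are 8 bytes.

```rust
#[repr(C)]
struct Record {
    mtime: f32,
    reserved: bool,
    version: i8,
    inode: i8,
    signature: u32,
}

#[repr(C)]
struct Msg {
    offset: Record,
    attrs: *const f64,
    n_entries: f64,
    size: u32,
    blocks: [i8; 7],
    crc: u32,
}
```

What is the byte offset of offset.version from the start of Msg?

5

Record: @0: mtime [4B, align 4] → 4; @4: reserved [1B, align 1] → 5; @5: version [1B, align 1] → 6; @6: inode [1B, align 1] → 7; +1 pad (align 4); @8: signature [4B, align 4] → 12; size 12, align 4
@0: offset [12B, align 4] → 12
within Record: version at 5
0 + 5 = 5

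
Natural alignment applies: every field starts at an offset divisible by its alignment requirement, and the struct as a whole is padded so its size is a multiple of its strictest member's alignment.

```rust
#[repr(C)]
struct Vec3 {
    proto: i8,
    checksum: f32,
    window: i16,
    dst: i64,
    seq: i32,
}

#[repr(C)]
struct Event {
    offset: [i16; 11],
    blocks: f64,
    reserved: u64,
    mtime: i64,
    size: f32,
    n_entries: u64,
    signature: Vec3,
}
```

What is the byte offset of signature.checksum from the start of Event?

68

Vec3: @0: proto [1B, align 1] → 1; +3 pad (align 4); @4: checksum [4B, align 4] → 8; @8: window [2B, align 2] → 10; +6 pad (align 8); @16: dst [8B, align 8] → 24; @24: seq [4B, align 4] → 28; +4 tail pad (align 8); size 32, align 8
@0: offset [22B, align 2] → 22
+2 pad (align 8)
@24: blocks [8B, align 8] → 32
@32: reserved [8B, align 8] → 40
@40: mtime [8B, align 8] → 48
@48: size [4B, align 4] → 52
+4 pad (align 8)
@56: n_entries [8B, align 8] → 64
@64: signature [32B, align 8] → 96
within Vec3: checksum at 4
64 + 4 = 68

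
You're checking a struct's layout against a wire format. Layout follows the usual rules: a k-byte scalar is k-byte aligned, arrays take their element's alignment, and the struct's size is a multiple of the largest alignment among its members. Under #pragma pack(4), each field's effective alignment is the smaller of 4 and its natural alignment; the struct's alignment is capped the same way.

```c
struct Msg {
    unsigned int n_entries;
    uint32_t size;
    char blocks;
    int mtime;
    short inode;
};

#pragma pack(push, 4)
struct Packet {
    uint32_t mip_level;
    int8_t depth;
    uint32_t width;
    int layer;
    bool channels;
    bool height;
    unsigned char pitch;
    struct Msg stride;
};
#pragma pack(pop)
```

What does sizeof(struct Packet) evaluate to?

40

Msg: n_entries at 0 (size 4, align 4) → ends 4; size at 4 (size 4, align 4) → ends 8; blocks at 8 (size 1, align 1) → ends 9; pad 3 to align 4 for mtime; mtime at 12 (size 4, align 4) → ends 16; inode at 16 (size 2, align 2) → ends 18; tail pad 2 to reach multiple of 4; total 20 bytes, alignment 4
mip_level at 0 (size 4, align 4) → ends 4
depth at 4 (size 1, align 1) → ends 5
pad 3 to align 4 for width
width at 8 (size 4, align 4) → ends 12
layer at 12 (size 4, align 4) → ends 16
channels at 16 (size 1, align 1) → ends 17
height at 17 (size 1, align 1) → ends 18
pitch at 18 (size 1, align 1) → ends 19
pad 1 to align 4 for stride
stride at 20 (size 20, align 4) → ends 40
total 40 bytes, alignment 4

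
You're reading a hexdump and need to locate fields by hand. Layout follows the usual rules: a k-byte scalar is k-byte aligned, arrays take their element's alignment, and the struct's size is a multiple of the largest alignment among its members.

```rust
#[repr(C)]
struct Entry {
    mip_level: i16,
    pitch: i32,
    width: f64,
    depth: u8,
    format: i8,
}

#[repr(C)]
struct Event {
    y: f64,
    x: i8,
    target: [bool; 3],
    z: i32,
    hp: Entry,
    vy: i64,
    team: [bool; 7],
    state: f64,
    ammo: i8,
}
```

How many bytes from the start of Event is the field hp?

16

Entry: @0: mip_level [2B, align 2] → 2; +2 pad (align 4); @4: pitch [4B, align 4] → 8; @8: width [8B, align 8] → 16; @16: depth [1B, align 1] → 17; @17: format [1B, align 1] → 18; +6 tail pad (align 8); size 24, align 8
@0: y [8B, align 8] → 8
@8: x [1B, align 1] → 9
@9: target [3B, align 1] → 12
@12: z [4B, align 4] → 16
@16: hp [24B, align 8] → 40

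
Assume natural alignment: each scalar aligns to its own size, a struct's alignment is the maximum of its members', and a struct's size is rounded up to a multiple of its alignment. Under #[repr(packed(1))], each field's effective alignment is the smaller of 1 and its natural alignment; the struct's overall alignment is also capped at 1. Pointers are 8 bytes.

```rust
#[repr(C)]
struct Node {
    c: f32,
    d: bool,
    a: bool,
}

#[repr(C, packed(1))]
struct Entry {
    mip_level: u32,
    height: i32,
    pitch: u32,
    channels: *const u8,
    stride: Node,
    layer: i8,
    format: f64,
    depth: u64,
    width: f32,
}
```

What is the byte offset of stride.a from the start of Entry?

25

Node: @0: c [4B, align 4] → 4; @4: d [1B, align 1] → 5; @5: a [1B, align 1] → 6; +2 tail pad (align 4); size 8, align 4
@0: mip_level [4B, align 1] → 4
@4: height [4B, align 1] → 8
@8: pitch [4B, align 1] → 12
@12: channels [8B, align 1] → 20
@20: stride [8B, align 1] → 28
within Node: a at 5
20 + 5 = 25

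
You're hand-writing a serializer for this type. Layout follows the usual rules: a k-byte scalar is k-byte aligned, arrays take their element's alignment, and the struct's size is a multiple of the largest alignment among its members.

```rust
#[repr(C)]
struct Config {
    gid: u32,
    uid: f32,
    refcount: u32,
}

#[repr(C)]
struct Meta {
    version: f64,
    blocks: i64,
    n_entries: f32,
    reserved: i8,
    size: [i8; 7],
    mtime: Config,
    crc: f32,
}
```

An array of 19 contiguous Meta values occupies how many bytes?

912

Config: @0: gid [4B, align 4] → 4; @4: uid [4B, align 4] → 8; @8: refcount [4B, align 4] → 12; size 12, align 4
@0: version [8B, align 8] → 8
@8: blocks [8B, align 8] → 16
@16: n_entries [4B, align 4] → 20
@20: reserved [1B, align 1] → 21
@21: size [7B, align 1] → 28
@28: mtime [12B, align 4] → 40
@40: crc [4B, align 4] → 44
+4 tail pad (align 8)
size 48, align 8
array of 19: 19 × 48 = 912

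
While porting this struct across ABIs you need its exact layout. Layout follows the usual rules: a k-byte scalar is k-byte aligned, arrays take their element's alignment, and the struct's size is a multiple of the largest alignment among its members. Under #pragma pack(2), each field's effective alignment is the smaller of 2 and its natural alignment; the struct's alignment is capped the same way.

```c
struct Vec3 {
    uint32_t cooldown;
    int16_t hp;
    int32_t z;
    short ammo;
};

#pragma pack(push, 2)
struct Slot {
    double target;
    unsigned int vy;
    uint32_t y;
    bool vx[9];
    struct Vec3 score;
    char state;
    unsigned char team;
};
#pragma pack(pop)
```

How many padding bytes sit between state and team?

0

Vec3: @0: cooldown [4B, align 4] → 4; @4: hp [2B, align 2] → 6; +2 pad (align 4); @8: z [4B, align 4] → 12; @12: ammo [2B, align 2] → 14; +2 tail pad (align 4); size 16, align 4
@0: target [8B, align 2] → 8
@8: vy [4B, align 2] → 12
@12: y [4B, align 2] → 16
@16: vx [9B, align 1] → 25
+1 pad (align 2)
@26: score [16B, align 2] → 42
@42: state [1B, align 1] → 43
@43: team [1B, align 1] → 44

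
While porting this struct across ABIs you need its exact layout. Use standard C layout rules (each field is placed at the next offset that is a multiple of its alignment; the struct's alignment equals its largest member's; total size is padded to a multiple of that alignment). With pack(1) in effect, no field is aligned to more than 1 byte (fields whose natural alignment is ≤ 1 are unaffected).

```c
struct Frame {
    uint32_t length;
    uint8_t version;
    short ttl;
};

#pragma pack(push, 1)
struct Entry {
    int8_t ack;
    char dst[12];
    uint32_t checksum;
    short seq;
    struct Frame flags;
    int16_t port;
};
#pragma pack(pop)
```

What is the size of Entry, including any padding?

Frame: 0..4  length  (4B, 4-aligned); 4..5  version  (1B, 1-aligned); 5..6  -- padding (1B); 6..8  ttl  (2B, 2-aligned); sizeof = 8, alignof = 4
0..1  ack  (1B, 1-aligned)
1..13  dst  (12B, 1-aligned)
13..17  checksum  (4B, 1-aligned)
17..19  seq  (2B, 1-aligned)
19..27  flags  (8B, 1-aligned)
27..29  port  (2B, 1-aligned)
sizeof = 29, alignof = 1

29 bytes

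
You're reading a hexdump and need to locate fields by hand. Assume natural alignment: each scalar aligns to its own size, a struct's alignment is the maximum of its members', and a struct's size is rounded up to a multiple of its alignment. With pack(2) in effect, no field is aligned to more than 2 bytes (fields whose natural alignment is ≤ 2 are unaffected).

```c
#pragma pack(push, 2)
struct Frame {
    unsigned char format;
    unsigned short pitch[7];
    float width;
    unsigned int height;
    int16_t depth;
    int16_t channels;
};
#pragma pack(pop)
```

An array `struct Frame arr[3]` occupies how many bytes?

84

format at 0 (size 1, align 1) → ends 1
pad 1 to align 2 for pitch
pitch at 2 (size 14, align 2) → ends 16
width at 16 (size 4, align 2) → ends 20
height at 20 (size 4, align 2) → ends 24
depth at 24 (size 2, align 2) → ends 26
channels at 26 (size 2, align 2) → ends 28
total 28 bytes, alignment 2
array of 3: 3 × 28 = 84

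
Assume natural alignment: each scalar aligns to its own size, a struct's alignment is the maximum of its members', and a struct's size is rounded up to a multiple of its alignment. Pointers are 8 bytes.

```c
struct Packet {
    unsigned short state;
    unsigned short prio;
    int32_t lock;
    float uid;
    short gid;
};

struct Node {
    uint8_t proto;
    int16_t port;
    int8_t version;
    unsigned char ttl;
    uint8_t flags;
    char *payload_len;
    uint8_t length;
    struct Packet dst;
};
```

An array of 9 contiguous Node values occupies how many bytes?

360

Packet: state at 0 (size 2, align 2) → ends 2; prio at 2 (size 2, align 2) → ends 4; lock at 4 (size 4, align 4) → ends 8; uid at 8 (size 4, align 4) → ends 12; gid at 12 (size 2, align 2) → ends 14; tail pad 2 to reach multiple of 4; total 16 bytes, alignment 4
proto at 0 (size 1, align 1) → ends 1
pad 1 to align 2 for port
port at 2 (size 2, align 2) → ends 4
version at 4 (size 1, align 1) → ends 5
ttl at 5 (size 1, align 1) → ends 6
flags at 6 (size 1, align 1) → ends 7
pad 1 to align 8 for payload_len
payload_len at 8 (size 8, align 8) → ends 16
length at 16 (size 1, align 1) → ends 17
pad 3 to align 4 for dst
dst at 20 (size 16, align 4) → ends 36
tail pad 4 to reach multiple of 8
total 40 bytes, alignment 8
array of 9: 9 × 40 = 360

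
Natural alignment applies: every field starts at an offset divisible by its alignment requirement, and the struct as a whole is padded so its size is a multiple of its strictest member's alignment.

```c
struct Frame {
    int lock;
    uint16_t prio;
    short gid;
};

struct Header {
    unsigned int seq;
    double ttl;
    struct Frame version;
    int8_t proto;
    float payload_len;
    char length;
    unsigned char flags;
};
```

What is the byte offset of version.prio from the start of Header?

20

Frame: 0..4  lock  (4B, 4-aligned); 4..6  prio  (2B, 2-aligned); 6..8  gid  (2B, 2-aligned); sizeof = 8, alignof = 4
0..4  seq  (4B, 4-aligned)
4..8  -- padding (4B)
8..16  ttl  (8B, 8-aligned)
16..24  version  (8B, 4-aligned)
within Frame: prio at 4
16 + 4 = 20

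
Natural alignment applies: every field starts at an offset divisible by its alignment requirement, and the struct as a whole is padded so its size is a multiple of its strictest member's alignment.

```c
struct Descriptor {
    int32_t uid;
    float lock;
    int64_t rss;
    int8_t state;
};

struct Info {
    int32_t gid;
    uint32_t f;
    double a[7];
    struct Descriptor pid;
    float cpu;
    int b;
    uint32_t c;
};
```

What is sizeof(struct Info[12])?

Descriptor: 0..4  uid  (4B, 4-aligned); 4..8  lock  (4B, 4-aligned); 8..16  rss  (8B, 8-aligned); 16..17  state  (1B, 1-aligned); 17..24  -- tail padding (7B); sizeof = 24, alignof = 8
0..4  gid  (4B, 4-aligned)
4..8  f  (4B, 4-aligned)
8..64  a  (56B, 8-aligned)
64..88  pid  (24B, 8-aligned)
88..92  cpu  (4B, 4-aligned)
92..96  b  (4B, 4-aligned)
96..100  c  (4B, 4-aligned)
100..104  -- tail padding (4B)
sizeof = 104, alignof = 8
array of 12: 12 × 104 = 1248

1248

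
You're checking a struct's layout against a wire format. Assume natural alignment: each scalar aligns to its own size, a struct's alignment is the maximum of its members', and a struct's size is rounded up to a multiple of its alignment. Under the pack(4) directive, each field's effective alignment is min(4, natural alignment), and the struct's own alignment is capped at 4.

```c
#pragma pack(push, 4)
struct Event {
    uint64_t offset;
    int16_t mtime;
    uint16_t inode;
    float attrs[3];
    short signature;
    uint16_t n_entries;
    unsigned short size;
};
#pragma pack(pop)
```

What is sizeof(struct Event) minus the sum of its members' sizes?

0..8  offset  (8B, 4-aligned)
8..10  mtime  (2B, 2-aligned)
10..12  inode  (2B, 2-aligned)
12..24  attrs  (12B, 4-aligned)
24..26  signature  (2B, 2-aligned)
26..28  n_entries  (2B, 2-aligned)
28..30  size  (2B, 2-aligned)
30..32  -- tail padding (2B)
sizeof = 32, alignof = 4
data bytes 30, size 32 → padding 2

2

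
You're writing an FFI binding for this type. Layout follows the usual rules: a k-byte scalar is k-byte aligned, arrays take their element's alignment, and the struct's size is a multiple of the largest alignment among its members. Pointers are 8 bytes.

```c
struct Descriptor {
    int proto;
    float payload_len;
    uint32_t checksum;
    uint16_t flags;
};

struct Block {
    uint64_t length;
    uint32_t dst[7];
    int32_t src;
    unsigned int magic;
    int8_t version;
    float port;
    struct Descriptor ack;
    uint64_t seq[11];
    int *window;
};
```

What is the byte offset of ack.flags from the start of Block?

Descriptor: 0..4  proto  (4B, 4-aligned); 4..8  payload_len  (4B, 4-aligned); 8..12  checksum  (4B, 4-aligned); 12..14  flags  (2B, 2-aligned); 14..16  -- tail padding (2B); sizeof = 16, alignof = 4
0..8  length  (8B, 8-aligned)
8..36  dst  (28B, 4-aligned)
36..40  src  (4B, 4-aligned)
40..44  magic  (4B, 4-aligned)
44..45  version  (1B, 1-aligned)
45..48  -- padding (3B)
48..52  port  (4B, 4-aligned)
52..68  ack  (16B, 4-aligned)
within Descriptor: flags at 12
52 + 12 = 64

64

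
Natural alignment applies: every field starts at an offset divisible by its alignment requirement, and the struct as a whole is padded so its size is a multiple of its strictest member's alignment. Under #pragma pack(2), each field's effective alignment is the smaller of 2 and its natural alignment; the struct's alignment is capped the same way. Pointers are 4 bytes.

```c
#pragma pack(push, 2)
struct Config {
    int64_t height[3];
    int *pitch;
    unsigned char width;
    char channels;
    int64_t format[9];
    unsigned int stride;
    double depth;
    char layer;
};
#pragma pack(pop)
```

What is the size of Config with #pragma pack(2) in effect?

116

@0: height [24B, align 2] → 24
@24: pitch [4B, align 2] → 28
@28: width [1B, align 1] → 29
@29: channels [1B, align 1] → 30
@30: format [72B, align 2] → 102
@102: stride [4B, align 2] → 106
@106: depth [8B, align 2] → 114
@114: layer [1B, align 1] → 115
+1 tail pad (align 2)
size 116, align 2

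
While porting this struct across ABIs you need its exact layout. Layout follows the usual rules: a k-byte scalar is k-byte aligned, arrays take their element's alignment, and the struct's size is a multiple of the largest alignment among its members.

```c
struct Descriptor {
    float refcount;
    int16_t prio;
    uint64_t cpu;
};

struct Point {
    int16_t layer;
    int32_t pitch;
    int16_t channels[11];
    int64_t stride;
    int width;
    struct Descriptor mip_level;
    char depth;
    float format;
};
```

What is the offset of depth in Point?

64

Descriptor: 0..4  refcount  (4B, 4-aligned); 4..6  prio  (2B, 2-aligned); 6..8  -- padding (2B); 8..16  cpu  (8B, 8-aligned); sizeof = 16, alignof = 8
0..2  layer  (2B, 2-aligned)
2..4  -- padding (2B)
4..8  pitch  (4B, 4-aligned)
8..30  channels  (22B, 2-aligned)
30..32  -- padding (2B)
32..40  stride  (8B, 8-aligned)
40..44  width  (4B, 4-aligned)
44..48  -- padding (4B)
48..64  mip_level  (16B, 8-aligned)
64..65  depth  (1B, 1-aligned)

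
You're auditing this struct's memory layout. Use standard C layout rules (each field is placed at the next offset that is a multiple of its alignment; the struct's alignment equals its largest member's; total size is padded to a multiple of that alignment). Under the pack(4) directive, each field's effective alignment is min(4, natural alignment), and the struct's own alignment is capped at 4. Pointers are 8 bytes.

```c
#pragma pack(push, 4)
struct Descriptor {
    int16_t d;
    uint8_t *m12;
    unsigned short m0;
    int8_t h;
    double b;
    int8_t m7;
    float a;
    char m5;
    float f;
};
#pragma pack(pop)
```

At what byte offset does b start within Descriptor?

@0: d [2B, align 2] → 2
+2 pad (align 4)
@4: m12 [8B, align 4] → 12
@12: m0 [2B, align 2] → 14
@14: h [1B, align 1] → 15
+1 pad (align 4)
@16: b [8B, align 4] → 24

16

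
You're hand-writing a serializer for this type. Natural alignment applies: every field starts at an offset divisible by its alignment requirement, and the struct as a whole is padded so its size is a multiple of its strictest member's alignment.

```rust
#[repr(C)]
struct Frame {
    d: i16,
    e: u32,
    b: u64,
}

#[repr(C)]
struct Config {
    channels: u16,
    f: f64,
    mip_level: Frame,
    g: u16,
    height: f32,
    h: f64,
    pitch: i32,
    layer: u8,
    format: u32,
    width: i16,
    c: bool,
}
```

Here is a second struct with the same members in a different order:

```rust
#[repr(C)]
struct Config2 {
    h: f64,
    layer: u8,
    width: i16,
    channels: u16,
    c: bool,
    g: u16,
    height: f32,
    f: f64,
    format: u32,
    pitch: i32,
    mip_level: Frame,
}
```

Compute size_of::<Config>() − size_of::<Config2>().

Frame: d at 0 (size 2, align 2) → ends 2; pad 2 to align 4 for e; e at 4 (size 4, align 4) → ends 8; b at 8 (size 8, align 8) → ends 16; total 16 bytes, alignment 8
channels at 0 (size 2, align 2) → ends 2
pad 6 to align 8 for f
f at 8 (size 8, align 8) → ends 16
mip_level at 16 (size 16, align 8) → ends 32
g at 32 (size 2, align 2) → ends 34
pad 2 to align 4 for height
height at 36 (size 4, align 4) → ends 40
h at 40 (size 8, align 8) → ends 48
pitch at 48 (size 4, align 4) → ends 52
layer at 52 (size 1, align 1) → ends 53
pad 3 to align 4 for format
format at 56 (size 4, align 4) → ends 60
width at 60 (size 2, align 2) → ends 62
c at 62 (size 1, align 1) → ends 63
tail pad 1 to reach multiple of 8
total 64 bytes, alignment 8
— Config2 —
h at 0 (size 8, align 8) → ends 8
layer at 8 (size 1, align 1) → ends 9
pad 1 to align 2 for width
width at 10 (size 2, align 2) → ends 12
channels at 12 (size 2, align 2) → ends 14
c at 14 (size 1, align 1) → ends 15
pad 1 to align 2 for g
g at 16 (size 2, align 2) → ends 18
pad 2 to align 4 for height
height at 20 (size 4, align 4) → ends 24
f at 24 (size 8, align 8) → ends 32
format at 32 (size 4, align 4) → ends 36
pitch at 36 (size 4, align 4) → ends 40
mip_level at 40 (size 16, align 8) → ends 56
total 56 bytes, alignment 8
64 − 56 = 8

8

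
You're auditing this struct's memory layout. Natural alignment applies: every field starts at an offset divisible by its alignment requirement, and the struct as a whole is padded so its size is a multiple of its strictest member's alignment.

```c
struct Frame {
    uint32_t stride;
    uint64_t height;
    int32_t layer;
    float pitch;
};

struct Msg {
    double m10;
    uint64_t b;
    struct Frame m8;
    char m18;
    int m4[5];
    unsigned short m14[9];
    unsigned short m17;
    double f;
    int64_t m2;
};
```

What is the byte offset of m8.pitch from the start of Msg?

36

Frame: 0..4  stride  (4B, 4-aligned); 4..8  -- padding (4B); 8..16  height  (8B, 8-aligned); 16..20  layer  (4B, 4-aligned); 20..24  pitch  (4B, 4-aligned); sizeof = 24, alignof = 8
0..8  m10  (8B, 8-aligned)
8..16  b  (8B, 8-aligned)
16..40  m8  (24B, 8-aligned)
within Frame: pitch at 20
16 + 20 = 36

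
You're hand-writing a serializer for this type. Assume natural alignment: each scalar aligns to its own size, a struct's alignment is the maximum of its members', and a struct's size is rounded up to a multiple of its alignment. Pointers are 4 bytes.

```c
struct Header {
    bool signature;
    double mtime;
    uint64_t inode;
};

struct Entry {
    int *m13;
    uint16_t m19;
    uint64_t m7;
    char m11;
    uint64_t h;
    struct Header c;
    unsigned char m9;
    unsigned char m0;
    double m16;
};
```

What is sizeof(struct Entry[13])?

Header: signature at 0 (size 1, align 1) → ends 1; pad 7 to align 8 for mtime; mtime at 8 (size 8, align 8) → ends 16; inode at 16 (size 8, align 8) → ends 24; total 24 bytes, alignment 8
m13 at 0 (size 4, align 4) → ends 4
m19 at 4 (size 2, align 2) → ends 6
pad 2 to align 8 for m7
m7 at 8 (size 8, align 8) → ends 16
m11 at 16 (size 1, align 1) → ends 17
pad 7 to align 8 for h
h at 24 (size 8, align 8) → ends 32
c at 32 (size 24, align 8) → ends 56
m9 at 56 (size 1, align 1) → ends 57
m0 at 57 (size 1, align 1) → ends 58
pad 6 to align 8 for m16
m16 at 64 (size 8, align 8) → ends 72
total 72 bytes, alignment 8
array of 13: 13 × 72 = 936

936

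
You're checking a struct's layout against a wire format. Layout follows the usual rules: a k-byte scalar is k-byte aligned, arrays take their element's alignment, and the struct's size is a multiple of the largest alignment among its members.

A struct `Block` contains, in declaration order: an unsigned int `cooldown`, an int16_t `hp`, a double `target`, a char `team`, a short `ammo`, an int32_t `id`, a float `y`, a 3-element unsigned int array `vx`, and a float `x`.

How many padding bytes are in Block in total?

7

@0: cooldown [4B, align 4] → 4
@4: hp [2B, align 2] → 6
+2 pad (align 8)
@8: target [8B, align 8] → 16
@16: team [1B, align 1] → 17
+1 pad (align 2)
@18: ammo [2B, align 2] → 20
@20: id [4B, align 4] → 24
@24: y [4B, align 4] → 28
@28: vx [12B, align 4] → 40
@40: x [4B, align 4] → 44
+4 tail pad (align 8)
size 48, align 8
data bytes 41, size 48 → padding 7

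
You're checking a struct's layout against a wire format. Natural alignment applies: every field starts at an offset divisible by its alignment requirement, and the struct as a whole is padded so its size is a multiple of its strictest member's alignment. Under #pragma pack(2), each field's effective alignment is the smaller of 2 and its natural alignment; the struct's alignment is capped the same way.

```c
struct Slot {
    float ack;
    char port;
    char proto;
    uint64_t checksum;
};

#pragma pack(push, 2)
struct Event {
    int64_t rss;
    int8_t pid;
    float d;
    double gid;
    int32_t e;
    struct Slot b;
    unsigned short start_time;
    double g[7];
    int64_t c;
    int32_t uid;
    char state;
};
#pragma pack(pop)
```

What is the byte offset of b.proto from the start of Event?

Slot: 0..4  ack  (4B, 4-aligned); 4..5  port  (1B, 1-aligned); 5..6  proto  (1B, 1-aligned); 6..8  -- padding (2B); 8..16  checksum  (8B, 8-aligned); sizeof = 16, alignof = 8
0..8  rss  (8B, 2-aligned)
8..9  pid  (1B, 1-aligned)
9..10  -- padding (1B)
10..14  d  (4B, 2-aligned)
14..22  gid  (8B, 2-aligned)
22..26  e  (4B, 2-aligned)
26..42  b  (16B, 2-aligned)
within Slot: proto at 5
26 + 5 = 31

31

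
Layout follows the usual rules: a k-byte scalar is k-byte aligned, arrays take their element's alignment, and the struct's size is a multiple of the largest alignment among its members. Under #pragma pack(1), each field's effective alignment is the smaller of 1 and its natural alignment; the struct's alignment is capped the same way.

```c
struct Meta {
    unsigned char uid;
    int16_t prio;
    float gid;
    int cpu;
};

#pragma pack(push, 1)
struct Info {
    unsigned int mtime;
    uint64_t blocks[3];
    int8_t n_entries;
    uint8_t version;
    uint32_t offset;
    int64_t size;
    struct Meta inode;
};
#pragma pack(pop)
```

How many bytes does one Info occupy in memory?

54 bytes

Meta: 0..1  uid  (1B, 1-aligned); 1..2  -- padding (1B); 2..4  prio  (2B, 2-aligned); 4..8  gid  (4B, 4-aligned); 8..12  cpu  (4B, 4-aligned); sizeof = 12, alignof = 4
0..4  mtime  (4B, 1-aligned)
4..28  blocks  (24B, 1-aligned)
28..29  n_entries  (1B, 1-aligned)
29..30  version  (1B, 1-aligned)
30..34  offset  (4B, 1-aligned)
34..42  size  (8B, 1-aligned)
42..54  inode  (12B, 1-aligned)
sizeof = 54, alignof = 1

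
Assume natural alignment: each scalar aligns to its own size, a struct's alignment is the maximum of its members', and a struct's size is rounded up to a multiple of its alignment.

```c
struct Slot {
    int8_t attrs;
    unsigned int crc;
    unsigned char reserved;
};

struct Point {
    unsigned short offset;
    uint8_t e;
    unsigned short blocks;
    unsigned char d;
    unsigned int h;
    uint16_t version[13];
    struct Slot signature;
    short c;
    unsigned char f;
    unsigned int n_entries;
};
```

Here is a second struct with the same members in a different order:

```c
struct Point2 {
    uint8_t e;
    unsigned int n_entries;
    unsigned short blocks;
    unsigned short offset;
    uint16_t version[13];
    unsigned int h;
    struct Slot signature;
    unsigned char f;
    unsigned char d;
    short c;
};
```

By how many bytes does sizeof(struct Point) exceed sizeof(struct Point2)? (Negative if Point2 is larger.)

Slot: @0: attrs [1B, align 1] → 1; +3 pad (align 4); @4: crc [4B, align 4] → 8; @8: reserved [1B, align 1] → 9; +3 tail pad (align 4); size 12, align 4
@0: offset [2B, align 2] → 2
@2: e [1B, align 1] → 3
+1 pad (align 2)
@4: blocks [2B, align 2] → 6
@6: d [1B, align 1] → 7
+1 pad (align 4)
@8: h [4B, align 4] → 12
@12: version [26B, align 2] → 38
+2 pad (align 4)
@40: signature [12B, align 4] → 52
@52: c [2B, align 2] → 54
@54: f [1B, align 1] → 55
+1 pad (align 4)
@56: n_entries [4B, align 4] → 60
size 60, align 4
— Point2 —
@0: e [1B, align 1] → 1
+3 pad (align 4)
@4: n_entries [4B, align 4] → 8
@8: blocks [2B, align 2] → 10
@10: offset [2B, align 2] → 12
@12: version [26B, align 2] → 38
+2 pad (align 4)
@40: h [4B, align 4] → 44
@44: signature [12B, align 4] → 56
@56: f [1B, align 1] → 57
@57: d [1B, align 1] → 58
@58: c [2B, align 2] → 60
size 60, align 4
60 − 60 = 0

0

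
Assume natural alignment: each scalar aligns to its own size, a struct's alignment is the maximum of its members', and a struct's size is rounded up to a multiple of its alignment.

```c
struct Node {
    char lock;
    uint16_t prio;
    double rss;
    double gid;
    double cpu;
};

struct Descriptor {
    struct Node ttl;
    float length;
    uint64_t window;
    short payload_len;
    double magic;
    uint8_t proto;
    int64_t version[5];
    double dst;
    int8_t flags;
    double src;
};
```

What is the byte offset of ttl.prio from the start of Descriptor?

Node: @0: lock [1B, align 1] → 1; +1 pad (align 2); @2: prio [2B, align 2] → 4; +4 pad (align 8); @8: rss [8B, align 8] → 16; @16: gid [8B, align 8] → 24; @24: cpu [8B, align 8] → 32; size 32, align 8
@0: ttl [32B, align 8] → 32
within Node: prio at 2
0 + 2 = 2

2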